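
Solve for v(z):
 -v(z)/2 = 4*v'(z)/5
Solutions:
 v(z) = C1*exp(-5*z/8)


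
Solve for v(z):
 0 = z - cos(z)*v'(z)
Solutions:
 v(z) = C1 + Integral(z/cos(z), z)


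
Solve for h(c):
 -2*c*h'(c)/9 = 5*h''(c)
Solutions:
 h(c) = C1 + C2*erf(sqrt(5)*c/15)


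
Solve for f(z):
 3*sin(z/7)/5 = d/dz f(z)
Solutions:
 f(z) = C1 - 21*cos(z/7)/5


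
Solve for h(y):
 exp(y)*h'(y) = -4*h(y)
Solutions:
 h(y) = C1*exp(4*exp(-y))


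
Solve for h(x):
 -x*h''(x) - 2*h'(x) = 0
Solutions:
 h(x) = C1 + C2/x


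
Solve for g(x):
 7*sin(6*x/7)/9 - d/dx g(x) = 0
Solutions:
 g(x) = C1 - 49*cos(6*x/7)/54


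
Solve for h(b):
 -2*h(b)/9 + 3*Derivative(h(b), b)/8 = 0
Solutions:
 h(b) = C1*exp(16*b/27)


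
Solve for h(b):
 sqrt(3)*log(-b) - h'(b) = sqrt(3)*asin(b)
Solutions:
 h(b) = C1 + sqrt(3)*b*(log(-b) - 1) - sqrt(3)*(b*asin(b) + sqrt(1 - b^2))


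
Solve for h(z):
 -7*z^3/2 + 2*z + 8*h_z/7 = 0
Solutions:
 h(z) = C1 + 49*z^4/64 - 7*z^2/8


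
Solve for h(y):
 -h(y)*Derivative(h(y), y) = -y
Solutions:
 h(y) = -sqrt(C1 + y^2)
 h(y) = sqrt(C1 + y^2)


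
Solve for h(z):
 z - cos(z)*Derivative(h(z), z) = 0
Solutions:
 h(z) = C1 + Integral(z/cos(z), z)


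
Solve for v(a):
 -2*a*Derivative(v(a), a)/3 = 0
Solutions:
 v(a) = C1


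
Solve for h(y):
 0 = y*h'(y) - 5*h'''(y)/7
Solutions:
 h(y) = C1 + Integral(C2*airyai(5^(2/3)*7^(1/3)*y/5) + C3*airybi(5^(2/3)*7^(1/3)*y/5), y)


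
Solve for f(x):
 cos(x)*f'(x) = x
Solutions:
 f(x) = C1 + Integral(x/cos(x), x)


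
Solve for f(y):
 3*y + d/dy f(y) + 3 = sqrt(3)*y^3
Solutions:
 f(y) = C1 + sqrt(3)*y^4/4 - 3*y^2/2 - 3*y


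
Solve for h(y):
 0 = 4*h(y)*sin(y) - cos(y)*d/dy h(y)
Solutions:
 h(y) = C1/cos(y)^4


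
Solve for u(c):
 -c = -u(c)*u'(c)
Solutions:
 u(c) = -sqrt(C1 + c^2)
 u(c) = sqrt(C1 + c^2)


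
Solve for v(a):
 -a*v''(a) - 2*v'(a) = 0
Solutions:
 v(a) = C1 + C2/a


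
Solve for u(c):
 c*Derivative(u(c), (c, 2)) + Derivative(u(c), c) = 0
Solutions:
 u(c) = C1 + C2*log(c)


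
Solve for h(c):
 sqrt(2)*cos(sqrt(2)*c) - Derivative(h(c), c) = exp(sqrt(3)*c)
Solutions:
 h(c) = C1 - sqrt(3)*exp(sqrt(3)*c)/3 + sin(sqrt(2)*c)


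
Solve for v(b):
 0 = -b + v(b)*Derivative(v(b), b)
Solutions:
 v(b) = -sqrt(C1 + b^2)
 v(b) = sqrt(C1 + b^2)


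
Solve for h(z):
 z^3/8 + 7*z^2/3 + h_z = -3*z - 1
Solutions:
 h(z) = C1 - z^4/32 - 7*z^3/9 - 3*z^2/2 - z


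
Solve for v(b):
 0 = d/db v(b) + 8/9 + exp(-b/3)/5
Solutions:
 v(b) = C1 - 8*b/9 + 3*exp(-b/3)/5


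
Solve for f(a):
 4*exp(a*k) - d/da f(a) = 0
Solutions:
 f(a) = C1 + 4*exp(a*k)/k


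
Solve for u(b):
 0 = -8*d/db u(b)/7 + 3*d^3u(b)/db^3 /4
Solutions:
 u(b) = C1 + C2*exp(-4*sqrt(42)*b/21) + C3*exp(4*sqrt(42)*b/21)


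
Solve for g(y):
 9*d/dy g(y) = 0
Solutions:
 g(y) = C1


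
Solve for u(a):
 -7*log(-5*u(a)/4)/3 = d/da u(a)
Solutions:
 3*Integral(1/(log(-_y) - 2*log(2) + log(5)), (_y, u(a)))/7 = C1 - a


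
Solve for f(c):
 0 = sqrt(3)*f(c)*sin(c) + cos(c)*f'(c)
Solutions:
 f(c) = C1*cos(c)^(sqrt(3))


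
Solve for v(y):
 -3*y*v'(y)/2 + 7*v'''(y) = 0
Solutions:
 v(y) = C1 + Integral(C2*airyai(14^(2/3)*3^(1/3)*y/14) + C3*airybi(14^(2/3)*3^(1/3)*y/14), y)


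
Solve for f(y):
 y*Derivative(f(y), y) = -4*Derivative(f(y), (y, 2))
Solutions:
 f(y) = C1 + C2*erf(sqrt(2)*y/4)


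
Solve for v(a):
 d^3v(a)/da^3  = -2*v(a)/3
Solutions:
 v(a) = C3*exp(-2^(1/3)*3^(2/3)*a/3) + (C1*sin(2^(1/3)*3^(1/6)*a/2) + C2*cos(2^(1/3)*3^(1/6)*a/2))*exp(2^(1/3)*3^(2/3)*a/6)


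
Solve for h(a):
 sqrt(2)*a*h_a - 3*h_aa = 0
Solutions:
 h(a) = C1 + C2*erfi(2^(3/4)*sqrt(3)*a/6)


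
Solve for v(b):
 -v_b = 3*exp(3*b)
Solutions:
 v(b) = C1 - exp(3*b)


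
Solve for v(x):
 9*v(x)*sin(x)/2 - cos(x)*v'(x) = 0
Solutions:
 v(x) = C1/cos(x)^(9/2)


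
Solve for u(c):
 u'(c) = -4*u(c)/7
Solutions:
 u(c) = C1*exp(-4*c/7)


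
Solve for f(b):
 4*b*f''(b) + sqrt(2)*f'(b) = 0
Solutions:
 f(b) = C1 + C2*b^(1 - sqrt(2)/4)


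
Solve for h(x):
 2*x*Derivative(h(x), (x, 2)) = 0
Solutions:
 h(x) = C1 + C2*x


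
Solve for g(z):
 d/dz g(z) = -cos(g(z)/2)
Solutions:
 g(z) = -2*asin((C1 + exp(z))/(C1 - exp(z))) + 2*pi
 g(z) = 2*asin((C1 + exp(z))/(C1 - exp(z)))


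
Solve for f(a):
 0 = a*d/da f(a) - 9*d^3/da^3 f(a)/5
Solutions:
 f(a) = C1 + Integral(C2*airyai(15^(1/3)*a/3) + C3*airybi(15^(1/3)*a/3), a)


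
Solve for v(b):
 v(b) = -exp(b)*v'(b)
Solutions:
 v(b) = C1*exp(exp(-b))


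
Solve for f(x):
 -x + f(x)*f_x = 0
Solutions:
 f(x) = -sqrt(C1 + x^2)
 f(x) = sqrt(C1 + x^2)


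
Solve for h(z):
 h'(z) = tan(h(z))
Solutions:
 h(z) = pi - asin(C1*exp(z))
 h(z) = asin(C1*exp(z))


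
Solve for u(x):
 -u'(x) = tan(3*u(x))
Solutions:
 u(x) = -asin(C1*exp(-3*x))/3 + pi/3
 u(x) = asin(C1*exp(-3*x))/3


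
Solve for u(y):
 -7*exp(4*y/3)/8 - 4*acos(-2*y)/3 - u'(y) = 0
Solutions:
 u(y) = C1 - 4*y*acos(-2*y)/3 - 2*sqrt(1 - 4*y^2)/3 - 21*exp(4*y/3)/32


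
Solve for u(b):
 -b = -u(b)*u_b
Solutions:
 u(b) = -sqrt(C1 + b^2)
 u(b) = sqrt(C1 + b^2)


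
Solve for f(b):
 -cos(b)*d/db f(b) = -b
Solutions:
 f(b) = C1 + Integral(b/cos(b), b)


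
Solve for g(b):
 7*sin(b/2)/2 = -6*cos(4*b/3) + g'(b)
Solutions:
 g(b) = C1 + 9*sin(4*b/3)/2 - 7*cos(b/2)


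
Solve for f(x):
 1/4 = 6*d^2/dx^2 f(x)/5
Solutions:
 f(x) = C1 + C2*x + 5*x^2/48


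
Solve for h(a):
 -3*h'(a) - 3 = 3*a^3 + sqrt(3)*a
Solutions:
 h(a) = C1 - a^4/4 - sqrt(3)*a^2/6 - a


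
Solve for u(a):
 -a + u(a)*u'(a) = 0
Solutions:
 u(a) = -sqrt(C1 + a^2)
 u(a) = sqrt(C1 + a^2)


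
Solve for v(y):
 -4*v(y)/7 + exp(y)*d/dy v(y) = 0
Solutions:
 v(y) = C1*exp(-4*exp(-y)/7)


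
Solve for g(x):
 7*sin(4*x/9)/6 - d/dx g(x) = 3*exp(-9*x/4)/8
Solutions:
 g(x) = C1 - 21*cos(4*x/9)/8 + exp(-9*x/4)/6


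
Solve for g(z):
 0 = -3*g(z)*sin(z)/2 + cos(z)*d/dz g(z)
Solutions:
 g(z) = C1/cos(z)^(3/2)


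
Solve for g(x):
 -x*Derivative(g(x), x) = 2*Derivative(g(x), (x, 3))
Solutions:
 g(x) = C1 + Integral(C2*airyai(-2^(2/3)*x/2) + C3*airybi(-2^(2/3)*x/2), x)


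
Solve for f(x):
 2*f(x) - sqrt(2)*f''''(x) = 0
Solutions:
 f(x) = C1*exp(-2^(1/8)*x) + C2*exp(2^(1/8)*x) + C3*sin(2^(1/8)*x) + C4*cos(2^(1/8)*x)


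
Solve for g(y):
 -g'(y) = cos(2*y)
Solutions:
 g(y) = C1 - sin(2*y)/2


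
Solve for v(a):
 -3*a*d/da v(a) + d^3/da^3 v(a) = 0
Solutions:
 v(a) = C1 + Integral(C2*airyai(3^(1/3)*a) + C3*airybi(3^(1/3)*a), a)


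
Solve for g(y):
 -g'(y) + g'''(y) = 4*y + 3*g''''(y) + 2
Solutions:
 g(y) = C1 + C2*exp(y*(2*2^(1/3)/(9*sqrt(717) + 241)^(1/3) + 4 + 2^(2/3)*(9*sqrt(717) + 241)^(1/3))/36)*sin(2^(1/3)*sqrt(3)*y*(-2^(1/3)*(9*sqrt(717) + 241)^(1/3) + 2/(9*sqrt(717) + 241)^(1/3))/36) + C3*exp(y*(2*2^(1/3)/(9*sqrt(717) + 241)^(1/3) + 4 + 2^(2/3)*(9*sqrt(717) + 241)^(1/3))/36)*cos(2^(1/3)*sqrt(3)*y*(-2^(1/3)*(9*sqrt(717) + 241)^(1/3) + 2/(9*sqrt(717) + 241)^(1/3))/36) + C4*exp(y*(-2^(2/3)*(9*sqrt(717) + 241)^(1/3) - 2*2^(1/3)/(9*sqrt(717) + 241)^(1/3) + 2)/18) - 2*y^2 - 2*y


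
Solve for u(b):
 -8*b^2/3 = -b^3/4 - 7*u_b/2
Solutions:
 u(b) = C1 - b^4/56 + 16*b^3/63


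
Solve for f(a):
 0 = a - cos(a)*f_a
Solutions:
 f(a) = C1 + Integral(a/cos(a), a)


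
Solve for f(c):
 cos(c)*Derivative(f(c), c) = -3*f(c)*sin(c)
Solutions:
 f(c) = C1*cos(c)^3


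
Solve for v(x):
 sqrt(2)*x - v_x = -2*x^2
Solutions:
 v(x) = C1 + 2*x^3/3 + sqrt(2)*x^2/2


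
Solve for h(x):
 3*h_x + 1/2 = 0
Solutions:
 h(x) = C1 - x/6


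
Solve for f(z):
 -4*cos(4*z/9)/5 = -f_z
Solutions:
 f(z) = C1 + 9*sin(4*z/9)/5


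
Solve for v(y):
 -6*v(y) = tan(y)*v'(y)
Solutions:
 v(y) = C1/sin(y)^6


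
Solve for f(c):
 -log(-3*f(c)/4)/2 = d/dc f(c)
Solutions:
 2*Integral(1/(log(-_y) - 2*log(2) + log(3)), (_y, f(c))) = C1 - c


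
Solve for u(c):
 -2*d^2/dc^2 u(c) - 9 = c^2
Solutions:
 u(c) = C1 + C2*c - c^4/24 - 9*c^2/4


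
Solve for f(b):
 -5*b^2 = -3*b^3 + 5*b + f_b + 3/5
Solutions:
 f(b) = C1 + 3*b^4/4 - 5*b^3/3 - 5*b^2/2 - 3*b/5


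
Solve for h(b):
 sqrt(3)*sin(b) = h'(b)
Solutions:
 h(b) = C1 - sqrt(3)*cos(b)


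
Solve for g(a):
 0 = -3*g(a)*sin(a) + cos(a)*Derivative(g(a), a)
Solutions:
 g(a) = C1/cos(a)^3


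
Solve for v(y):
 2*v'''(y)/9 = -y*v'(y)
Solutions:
 v(y) = C1 + Integral(C2*airyai(-6^(2/3)*y/2) + C3*airybi(-6^(2/3)*y/2), y)


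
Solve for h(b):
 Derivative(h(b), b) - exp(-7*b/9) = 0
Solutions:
 h(b) = C1 - 9*exp(-7*b/9)/7


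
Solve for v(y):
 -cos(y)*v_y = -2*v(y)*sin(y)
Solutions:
 v(y) = C1/cos(y)^2


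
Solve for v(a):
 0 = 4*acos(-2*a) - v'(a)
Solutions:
 v(a) = C1 + 4*a*acos(-2*a) + 2*sqrt(1 - 4*a^2)


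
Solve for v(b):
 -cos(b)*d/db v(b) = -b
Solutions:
 v(b) = C1 + Integral(b/cos(b), b)


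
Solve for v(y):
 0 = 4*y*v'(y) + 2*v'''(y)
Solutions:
 v(y) = C1 + Integral(C2*airyai(-2^(1/3)*y) + C3*airybi(-2^(1/3)*y), y)


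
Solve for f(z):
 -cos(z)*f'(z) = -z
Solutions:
 f(z) = C1 + Integral(z/cos(z), z)


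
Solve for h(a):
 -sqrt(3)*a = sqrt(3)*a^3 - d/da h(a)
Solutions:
 h(a) = C1 + sqrt(3)*a^4/4 + sqrt(3)*a^2/2


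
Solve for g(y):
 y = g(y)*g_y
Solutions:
 g(y) = -sqrt(C1 + y^2)
 g(y) = sqrt(C1 + y^2)


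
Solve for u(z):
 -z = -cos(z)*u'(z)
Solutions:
 u(z) = C1 + Integral(z/cos(z), z)


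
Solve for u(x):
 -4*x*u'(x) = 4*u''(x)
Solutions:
 u(x) = C1 + C2*erf(sqrt(2)*x/2)


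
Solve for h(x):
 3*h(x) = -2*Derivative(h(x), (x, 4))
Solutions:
 h(x) = (C1*sin(6^(1/4)*x/2) + C2*cos(6^(1/4)*x/2))*exp(-6^(1/4)*x/2) + (C3*sin(6^(1/4)*x/2) + C4*cos(6^(1/4)*x/2))*exp(6^(1/4)*x/2)


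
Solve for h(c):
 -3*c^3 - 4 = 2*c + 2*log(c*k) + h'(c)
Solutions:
 h(c) = C1 - 3*c^4/4 - c^2 - 2*c*log(c*k) - 2*c


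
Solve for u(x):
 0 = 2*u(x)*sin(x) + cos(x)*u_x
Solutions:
 u(x) = C1*cos(x)^2


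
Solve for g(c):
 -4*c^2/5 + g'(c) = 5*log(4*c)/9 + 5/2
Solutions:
 g(c) = C1 + 4*c^3/15 + 5*c*log(c)/9 + 10*c*log(2)/9 + 35*c/18


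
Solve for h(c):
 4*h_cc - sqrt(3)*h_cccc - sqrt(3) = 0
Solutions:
 h(c) = C1 + C2*c + C3*exp(-2*3^(3/4)*c/3) + C4*exp(2*3^(3/4)*c/3) + sqrt(3)*c^2/8


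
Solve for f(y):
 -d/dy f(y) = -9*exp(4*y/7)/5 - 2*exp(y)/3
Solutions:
 f(y) = C1 + 63*exp(4*y/7)/20 + 2*exp(y)/3


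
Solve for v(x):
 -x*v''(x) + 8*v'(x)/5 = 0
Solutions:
 v(x) = C1 + C2*x^(13/5)


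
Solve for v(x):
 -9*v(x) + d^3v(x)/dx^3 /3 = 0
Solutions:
 v(x) = C3*exp(3*x) + (C1*sin(3*sqrt(3)*x/2) + C2*cos(3*sqrt(3)*x/2))*exp(-3*x/2)


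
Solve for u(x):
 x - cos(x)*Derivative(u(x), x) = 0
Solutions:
 u(x) = C1 + Integral(x/cos(x), x)


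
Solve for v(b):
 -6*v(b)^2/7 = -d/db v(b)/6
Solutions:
 v(b) = -7/(C1 + 36*b)


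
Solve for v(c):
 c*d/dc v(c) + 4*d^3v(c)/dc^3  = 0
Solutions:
 v(c) = C1 + Integral(C2*airyai(-2^(1/3)*c/2) + C3*airybi(-2^(1/3)*c/2), c)


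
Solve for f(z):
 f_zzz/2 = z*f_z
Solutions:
 f(z) = C1 + Integral(C2*airyai(2^(1/3)*z) + C3*airybi(2^(1/3)*z), z)


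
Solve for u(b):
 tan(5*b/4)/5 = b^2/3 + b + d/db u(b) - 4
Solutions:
 u(b) = C1 - b^3/9 - b^2/2 + 4*b - 4*log(cos(5*b/4))/25


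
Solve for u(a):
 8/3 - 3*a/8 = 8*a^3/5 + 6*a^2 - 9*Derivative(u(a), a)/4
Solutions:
 u(a) = C1 + 8*a^4/45 + 8*a^3/9 + a^2/12 - 32*a/27


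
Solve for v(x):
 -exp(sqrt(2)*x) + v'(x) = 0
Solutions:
 v(x) = C1 + sqrt(2)*exp(sqrt(2)*x)/2


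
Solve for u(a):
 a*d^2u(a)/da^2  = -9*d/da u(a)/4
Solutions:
 u(a) = C1 + C2/a^(5/4)


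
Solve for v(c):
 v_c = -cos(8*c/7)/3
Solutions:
 v(c) = C1 - 7*sin(8*c/7)/24


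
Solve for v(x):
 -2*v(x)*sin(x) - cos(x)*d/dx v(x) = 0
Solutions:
 v(x) = C1*cos(x)^2


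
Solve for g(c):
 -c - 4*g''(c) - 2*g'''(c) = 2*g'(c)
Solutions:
 g(c) = C1 - c^2/4 + c + (C2 + C3*c)*exp(-c)


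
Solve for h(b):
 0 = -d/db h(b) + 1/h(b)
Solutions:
 h(b) = -sqrt(C1 + 2*b)
 h(b) = sqrt(C1 + 2*b)


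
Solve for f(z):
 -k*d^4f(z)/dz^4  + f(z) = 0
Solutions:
 f(z) = C1*exp(-z*(1/k)^(1/4)) + C2*exp(z*(1/k)^(1/4)) + C3*exp(-I*z*(1/k)^(1/4)) + C4*exp(I*z*(1/k)^(1/4))


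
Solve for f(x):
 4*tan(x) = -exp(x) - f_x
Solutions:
 f(x) = C1 - exp(x) + 4*log(cos(x))


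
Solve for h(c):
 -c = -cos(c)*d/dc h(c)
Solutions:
 h(c) = C1 + Integral(c/cos(c), c)


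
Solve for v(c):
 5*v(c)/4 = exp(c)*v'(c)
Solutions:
 v(c) = C1*exp(-5*exp(-c)/4)


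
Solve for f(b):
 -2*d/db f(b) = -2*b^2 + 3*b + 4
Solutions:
 f(b) = C1 + b^3/3 - 3*b^2/4 - 2*b


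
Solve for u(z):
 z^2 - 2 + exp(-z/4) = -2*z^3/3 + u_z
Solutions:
 u(z) = C1 + z^4/6 + z^3/3 - 2*z - 4*exp(-z/4)


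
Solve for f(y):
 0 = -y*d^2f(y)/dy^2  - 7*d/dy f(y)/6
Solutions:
 f(y) = C1 + C2/y^(1/6)


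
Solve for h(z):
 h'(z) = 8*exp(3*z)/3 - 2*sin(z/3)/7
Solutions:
 h(z) = C1 + 8*exp(3*z)/9 + 6*cos(z/3)/7


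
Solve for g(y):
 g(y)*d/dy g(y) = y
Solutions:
 g(y) = -sqrt(C1 + y^2)
 g(y) = sqrt(C1 + y^2)


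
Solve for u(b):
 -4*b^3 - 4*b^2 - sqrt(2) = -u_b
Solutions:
 u(b) = C1 + b^4 + 4*b^3/3 + sqrt(2)*b


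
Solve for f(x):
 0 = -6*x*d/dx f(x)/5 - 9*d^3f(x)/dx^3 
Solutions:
 f(x) = C1 + Integral(C2*airyai(-15^(2/3)*2^(1/3)*x/15) + C3*airybi(-15^(2/3)*2^(1/3)*x/15), x)


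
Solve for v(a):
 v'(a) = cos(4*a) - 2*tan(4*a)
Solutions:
 v(a) = C1 + log(cos(4*a))/2 + sin(4*a)/4


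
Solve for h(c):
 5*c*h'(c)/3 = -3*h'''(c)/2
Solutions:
 h(c) = C1 + Integral(C2*airyai(-30^(1/3)*c/3) + C3*airybi(-30^(1/3)*c/3), c)


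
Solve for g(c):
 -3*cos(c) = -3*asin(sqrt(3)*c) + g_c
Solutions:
 g(c) = C1 + 3*c*asin(sqrt(3)*c) + sqrt(3)*sqrt(1 - 3*c^2) - 3*sin(c)


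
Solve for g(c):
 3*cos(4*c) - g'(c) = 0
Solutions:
 g(c) = C1 + 3*sin(4*c)/4


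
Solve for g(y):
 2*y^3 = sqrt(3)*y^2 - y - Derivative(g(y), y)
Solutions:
 g(y) = C1 - y^4/2 + sqrt(3)*y^3/3 - y^2/2


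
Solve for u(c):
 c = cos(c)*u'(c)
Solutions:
 u(c) = C1 + Integral(c/cos(c), c)


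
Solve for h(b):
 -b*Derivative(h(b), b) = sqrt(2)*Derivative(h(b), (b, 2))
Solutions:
 h(b) = C1 + C2*erf(2^(1/4)*b/2)


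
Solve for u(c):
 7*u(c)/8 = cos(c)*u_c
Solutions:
 u(c) = C1*(sin(c) + 1)^(7/16)/(sin(c) - 1)^(7/16)


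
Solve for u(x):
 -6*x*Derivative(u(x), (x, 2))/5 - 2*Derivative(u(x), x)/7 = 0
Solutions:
 u(x) = C1 + C2*x^(16/21)


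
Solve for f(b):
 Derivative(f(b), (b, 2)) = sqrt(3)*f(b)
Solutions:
 f(b) = C1*exp(-3^(1/4)*b) + C2*exp(3^(1/4)*b)


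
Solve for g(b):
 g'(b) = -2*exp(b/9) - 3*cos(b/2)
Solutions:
 g(b) = C1 - 18*exp(b/9) - 6*sin(b/2)


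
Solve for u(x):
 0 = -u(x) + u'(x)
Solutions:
 u(x) = C1*exp(x)


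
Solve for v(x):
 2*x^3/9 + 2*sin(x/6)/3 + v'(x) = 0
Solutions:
 v(x) = C1 - x^4/18 + 4*cos(x/6)


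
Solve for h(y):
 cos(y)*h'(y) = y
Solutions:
 h(y) = C1 + Integral(y/cos(y), y)


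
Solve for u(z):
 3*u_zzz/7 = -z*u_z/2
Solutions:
 u(z) = C1 + Integral(C2*airyai(-6^(2/3)*7^(1/3)*z/6) + C3*airybi(-6^(2/3)*7^(1/3)*z/6), z)


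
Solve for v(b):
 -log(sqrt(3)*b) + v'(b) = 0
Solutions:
 v(b) = C1 + b*log(b) - b + b*log(3)/2


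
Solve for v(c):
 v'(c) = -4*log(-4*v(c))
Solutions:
 Integral(1/(log(-_y) + 2*log(2)), (_y, v(c)))/4 = C1 - c


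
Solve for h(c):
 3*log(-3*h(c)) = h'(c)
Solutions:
 -Integral(1/(log(-_y) + log(3)), (_y, h(c)))/3 = C1 - c


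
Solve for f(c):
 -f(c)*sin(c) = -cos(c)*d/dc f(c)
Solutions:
 f(c) = C1/cos(c)


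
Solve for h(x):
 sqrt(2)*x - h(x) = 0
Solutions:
 h(x) = sqrt(2)*x


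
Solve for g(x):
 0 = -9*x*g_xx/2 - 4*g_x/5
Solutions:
 g(x) = C1 + C2*x^(37/45)


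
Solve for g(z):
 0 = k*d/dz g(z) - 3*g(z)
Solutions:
 g(z) = C1*exp(3*z/k)


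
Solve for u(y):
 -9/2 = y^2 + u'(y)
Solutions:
 u(y) = C1 - y^3/3 - 9*y/2


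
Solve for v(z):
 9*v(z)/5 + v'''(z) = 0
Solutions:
 v(z) = C3*exp(-15^(2/3)*z/5) + (C1*sin(3*3^(1/6)*5^(2/3)*z/10) + C2*cos(3*3^(1/6)*5^(2/3)*z/10))*exp(15^(2/3)*z/10)


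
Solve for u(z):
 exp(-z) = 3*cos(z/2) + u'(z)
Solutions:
 u(z) = C1 - 6*sin(z/2) - exp(-z)


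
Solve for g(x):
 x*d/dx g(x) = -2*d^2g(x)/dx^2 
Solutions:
 g(x) = C1 + C2*erf(x/2)


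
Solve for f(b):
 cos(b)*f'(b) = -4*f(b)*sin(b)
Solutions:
 f(b) = C1*cos(b)^4


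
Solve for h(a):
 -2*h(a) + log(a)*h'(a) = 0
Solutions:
 h(a) = C1*exp(2*li(a))


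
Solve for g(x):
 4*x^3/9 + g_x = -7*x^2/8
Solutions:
 g(x) = C1 - x^4/9 - 7*x^3/24


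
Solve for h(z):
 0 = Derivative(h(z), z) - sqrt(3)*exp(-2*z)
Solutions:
 h(z) = C1 - sqrt(3)*exp(-2*z)/2


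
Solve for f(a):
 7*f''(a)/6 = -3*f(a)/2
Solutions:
 f(a) = C1*sin(3*sqrt(7)*a/7) + C2*cos(3*sqrt(7)*a/7)


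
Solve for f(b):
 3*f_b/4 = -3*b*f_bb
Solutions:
 f(b) = C1 + C2*b^(3/4)


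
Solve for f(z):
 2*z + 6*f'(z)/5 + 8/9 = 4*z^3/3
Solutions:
 f(z) = C1 + 5*z^4/18 - 5*z^2/6 - 20*z/27


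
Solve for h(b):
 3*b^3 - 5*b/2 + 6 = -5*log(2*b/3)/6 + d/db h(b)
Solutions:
 h(b) = C1 + 3*b^4/4 - 5*b^2/4 + 5*b*log(b)/6 - 5*b*log(3)/6 + 5*b*log(2)/6 + 31*b/6


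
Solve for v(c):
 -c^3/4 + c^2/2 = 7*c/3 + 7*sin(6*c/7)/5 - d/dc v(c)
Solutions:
 v(c) = C1 + c^4/16 - c^3/6 + 7*c^2/6 - 49*cos(6*c/7)/30


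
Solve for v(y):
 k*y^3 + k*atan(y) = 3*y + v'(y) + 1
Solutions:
 v(y) = C1 + k*y^4/4 + k*(y*atan(y) - log(y^2 + 1)/2) - 3*y^2/2 - y


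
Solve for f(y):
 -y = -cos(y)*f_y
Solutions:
 f(y) = C1 + Integral(y/cos(y), y)


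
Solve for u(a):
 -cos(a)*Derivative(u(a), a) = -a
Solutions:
 u(a) = C1 + Integral(a/cos(a), a)


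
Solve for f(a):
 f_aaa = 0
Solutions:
 f(a) = C1 + C2*a + C3*a^2


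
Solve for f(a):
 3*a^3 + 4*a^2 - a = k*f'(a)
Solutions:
 f(a) = C1 + 3*a^4/(4*k) + 4*a^3/(3*k) - a^2/(2*k)


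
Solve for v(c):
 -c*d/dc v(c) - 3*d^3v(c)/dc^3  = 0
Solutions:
 v(c) = C1 + Integral(C2*airyai(-3^(2/3)*c/3) + C3*airybi(-3^(2/3)*c/3), c)


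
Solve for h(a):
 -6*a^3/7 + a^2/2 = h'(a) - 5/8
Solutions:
 h(a) = C1 - 3*a^4/14 + a^3/6 + 5*a/8


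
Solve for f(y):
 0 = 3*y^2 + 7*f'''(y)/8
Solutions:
 f(y) = C1 + C2*y + C3*y^2 - 2*y^5/35


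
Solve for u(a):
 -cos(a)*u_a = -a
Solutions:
 u(a) = C1 + Integral(a/cos(a), a)


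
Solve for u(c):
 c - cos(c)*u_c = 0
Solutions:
 u(c) = C1 + Integral(c/cos(c), c)


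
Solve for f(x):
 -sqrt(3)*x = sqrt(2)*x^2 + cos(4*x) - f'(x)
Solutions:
 f(x) = C1 + sqrt(2)*x^3/3 + sqrt(3)*x^2/2 + sin(4*x)/4


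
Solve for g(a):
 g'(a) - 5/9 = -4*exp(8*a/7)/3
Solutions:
 g(a) = C1 + 5*a/9 - 7*exp(8*a/7)/6


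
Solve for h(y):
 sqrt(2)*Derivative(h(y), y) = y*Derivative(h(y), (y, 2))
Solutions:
 h(y) = C1 + C2*y^(1 + sqrt(2))


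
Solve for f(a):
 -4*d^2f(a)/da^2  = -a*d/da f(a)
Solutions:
 f(a) = C1 + C2*erfi(sqrt(2)*a/4)


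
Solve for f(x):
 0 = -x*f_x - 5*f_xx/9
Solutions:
 f(x) = C1 + C2*erf(3*sqrt(10)*x/10)


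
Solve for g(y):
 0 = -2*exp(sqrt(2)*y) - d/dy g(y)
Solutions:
 g(y) = C1 - sqrt(2)*exp(sqrt(2)*y)


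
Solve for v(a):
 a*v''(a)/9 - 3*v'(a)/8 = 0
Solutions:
 v(a) = C1 + C2*a^(35/8)


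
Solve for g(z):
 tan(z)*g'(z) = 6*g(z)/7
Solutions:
 g(z) = C1*sin(z)^(6/7)


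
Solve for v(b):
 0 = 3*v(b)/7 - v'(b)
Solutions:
 v(b) = C1*exp(3*b/7)


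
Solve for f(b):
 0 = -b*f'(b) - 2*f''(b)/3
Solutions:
 f(b) = C1 + C2*erf(sqrt(3)*b/2)


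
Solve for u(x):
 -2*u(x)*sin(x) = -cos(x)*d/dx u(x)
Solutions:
 u(x) = C1/cos(x)^2


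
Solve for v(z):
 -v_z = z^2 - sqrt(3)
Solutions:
 v(z) = C1 - z^3/3 + sqrt(3)*z


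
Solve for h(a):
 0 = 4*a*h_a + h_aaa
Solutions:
 h(a) = C1 + Integral(C2*airyai(-2^(2/3)*a) + C3*airybi(-2^(2/3)*a), a)


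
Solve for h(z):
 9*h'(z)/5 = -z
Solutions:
 h(z) = C1 - 5*z^2/18


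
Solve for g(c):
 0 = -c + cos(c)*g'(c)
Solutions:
 g(c) = C1 + Integral(c/cos(c), c)


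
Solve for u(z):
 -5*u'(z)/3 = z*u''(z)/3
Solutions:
 u(z) = C1 + C2/z^4


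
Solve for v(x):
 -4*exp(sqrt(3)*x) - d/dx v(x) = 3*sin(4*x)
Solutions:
 v(x) = C1 - 4*sqrt(3)*exp(sqrt(3)*x)/3 + 3*cos(4*x)/4


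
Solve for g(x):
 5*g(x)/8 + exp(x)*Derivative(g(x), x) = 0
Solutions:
 g(x) = C1*exp(5*exp(-x)/8)


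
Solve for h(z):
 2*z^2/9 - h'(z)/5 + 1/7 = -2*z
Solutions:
 h(z) = C1 + 10*z^3/27 + 5*z^2 + 5*z/7


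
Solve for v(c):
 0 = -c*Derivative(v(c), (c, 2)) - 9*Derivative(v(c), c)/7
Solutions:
 v(c) = C1 + C2/c^(2/7)


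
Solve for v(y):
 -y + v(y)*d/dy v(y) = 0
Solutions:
 v(y) = -sqrt(C1 + y^2)
 v(y) = sqrt(C1 + y^2)


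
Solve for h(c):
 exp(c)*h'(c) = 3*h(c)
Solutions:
 h(c) = C1*exp(-3*exp(-c))


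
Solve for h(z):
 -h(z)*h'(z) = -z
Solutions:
 h(z) = -sqrt(C1 + z^2)
 h(z) = sqrt(C1 + z^2)


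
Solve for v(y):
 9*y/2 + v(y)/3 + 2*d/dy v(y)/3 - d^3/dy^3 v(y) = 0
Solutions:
 v(y) = C3*exp(y) - 27*y/2 + (C1*sin(sqrt(3)*y/6) + C2*cos(sqrt(3)*y/6))*exp(-y/2) + 27


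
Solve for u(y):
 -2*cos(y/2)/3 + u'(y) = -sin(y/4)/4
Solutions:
 u(y) = C1 + 4*sin(y/2)/3 + cos(y/4)


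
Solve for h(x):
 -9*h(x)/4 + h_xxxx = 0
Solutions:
 h(x) = C1*exp(-sqrt(6)*x/2) + C2*exp(sqrt(6)*x/2) + C3*sin(sqrt(6)*x/2) + C4*cos(sqrt(6)*x/2)


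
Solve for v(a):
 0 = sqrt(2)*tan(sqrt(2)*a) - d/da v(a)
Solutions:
 v(a) = C1 - log(cos(sqrt(2)*a))


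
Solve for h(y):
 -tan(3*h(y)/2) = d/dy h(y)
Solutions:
 h(y) = -2*asin(C1*exp(-3*y/2))/3 + 2*pi/3
 h(y) = 2*asin(C1*exp(-3*y/2))/3


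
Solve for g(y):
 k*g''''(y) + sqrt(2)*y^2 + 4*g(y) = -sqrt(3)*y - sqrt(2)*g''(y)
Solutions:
 g(y) = C1*exp(-2^(3/4)*y*sqrt((-sqrt(1 - 8*k) - 1)/k)/2) + C2*exp(2^(3/4)*y*sqrt((-sqrt(1 - 8*k) - 1)/k)/2) + C3*exp(-2^(3/4)*y*sqrt((sqrt(1 - 8*k) - 1)/k)/2) + C4*exp(2^(3/4)*y*sqrt((sqrt(1 - 8*k) - 1)/k)/2) - sqrt(2)*y^2/4 - sqrt(3)*y/4 + 1/4


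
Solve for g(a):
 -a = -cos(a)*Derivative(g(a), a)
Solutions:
 g(a) = C1 + Integral(a/cos(a), a)


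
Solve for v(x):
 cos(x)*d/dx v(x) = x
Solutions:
 v(x) = C1 + Integral(x/cos(x), x)


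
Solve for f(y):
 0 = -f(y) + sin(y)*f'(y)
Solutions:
 f(y) = C1*sqrt(cos(y) - 1)/sqrt(cos(y) + 1)


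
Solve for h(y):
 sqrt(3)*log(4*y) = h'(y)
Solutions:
 h(y) = C1 + sqrt(3)*y*log(y) - sqrt(3)*y + 2*sqrt(3)*y*log(2)


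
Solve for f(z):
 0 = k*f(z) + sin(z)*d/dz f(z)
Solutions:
 f(z) = C1*exp(k*(-log(cos(z) - 1) + log(cos(z) + 1))/2)


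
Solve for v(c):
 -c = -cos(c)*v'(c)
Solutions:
 v(c) = C1 + Integral(c/cos(c), c)


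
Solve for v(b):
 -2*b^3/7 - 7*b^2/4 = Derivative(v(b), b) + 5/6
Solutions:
 v(b) = C1 - b^4/14 - 7*b^3/12 - 5*b/6


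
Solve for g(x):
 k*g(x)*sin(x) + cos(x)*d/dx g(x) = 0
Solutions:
 g(x) = C1*exp(k*log(cos(x)))


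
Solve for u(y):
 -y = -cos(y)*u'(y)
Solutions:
 u(y) = C1 + Integral(y/cos(y), y)


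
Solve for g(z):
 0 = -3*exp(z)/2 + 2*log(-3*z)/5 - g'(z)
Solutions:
 g(z) = C1 + 2*z*log(-z)/5 + 2*z*(-1 + log(3))/5 - 3*exp(z)/2


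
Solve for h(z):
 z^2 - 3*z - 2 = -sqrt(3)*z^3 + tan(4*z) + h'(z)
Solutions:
 h(z) = C1 + sqrt(3)*z^4/4 + z^3/3 - 3*z^2/2 - 2*z + log(cos(4*z))/4


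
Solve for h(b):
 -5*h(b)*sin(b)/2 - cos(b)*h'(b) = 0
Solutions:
 h(b) = C1*cos(b)^(5/2)


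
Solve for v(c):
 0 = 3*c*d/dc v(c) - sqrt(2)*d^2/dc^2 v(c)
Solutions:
 v(c) = C1 + C2*erfi(2^(1/4)*sqrt(3)*c/2)


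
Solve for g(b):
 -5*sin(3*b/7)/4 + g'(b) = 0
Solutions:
 g(b) = C1 - 35*cos(3*b/7)/12


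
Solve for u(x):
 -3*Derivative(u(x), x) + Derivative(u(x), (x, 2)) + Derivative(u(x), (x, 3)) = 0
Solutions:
 u(x) = C1 + C2*exp(x*(-1 + sqrt(13))/2) + C3*exp(-x*(1 + sqrt(13))/2)


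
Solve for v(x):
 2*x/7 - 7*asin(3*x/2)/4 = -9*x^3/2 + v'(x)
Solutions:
 v(x) = C1 + 9*x^4/8 + x^2/7 - 7*x*asin(3*x/2)/4 - 7*sqrt(4 - 9*x^2)/12


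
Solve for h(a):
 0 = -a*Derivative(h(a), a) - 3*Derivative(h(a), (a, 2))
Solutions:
 h(a) = C1 + C2*erf(sqrt(6)*a/6)


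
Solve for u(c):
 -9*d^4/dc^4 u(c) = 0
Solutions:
 u(c) = C1 + C2*c + C3*c^2 + C4*c^3


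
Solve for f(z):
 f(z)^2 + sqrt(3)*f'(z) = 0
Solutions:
 f(z) = 3/(C1 + sqrt(3)*z)


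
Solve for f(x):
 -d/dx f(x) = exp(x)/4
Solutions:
 f(x) = C1 - exp(x)/4


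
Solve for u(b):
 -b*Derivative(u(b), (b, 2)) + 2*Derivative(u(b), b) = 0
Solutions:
 u(b) = C1 + C2*b^3


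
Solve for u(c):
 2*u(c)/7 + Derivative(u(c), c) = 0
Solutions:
 u(c) = C1*exp(-2*c/7)


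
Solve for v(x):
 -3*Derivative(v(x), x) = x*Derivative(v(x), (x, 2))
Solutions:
 v(x) = C1 + C2/x^2


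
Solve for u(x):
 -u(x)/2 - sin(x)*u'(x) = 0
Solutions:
 u(x) = C1*(cos(x) + 1)^(1/4)/(cos(x) - 1)^(1/4)


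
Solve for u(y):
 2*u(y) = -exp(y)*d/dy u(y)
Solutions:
 u(y) = C1*exp(2*exp(-y))


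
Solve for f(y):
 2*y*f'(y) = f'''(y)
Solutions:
 f(y) = C1 + Integral(C2*airyai(2^(1/3)*y) + C3*airybi(2^(1/3)*y), y)


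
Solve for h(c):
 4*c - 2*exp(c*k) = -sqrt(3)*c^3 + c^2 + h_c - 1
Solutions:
 h(c) = C1 + sqrt(3)*c^4/4 - c^3/3 + 2*c^2 + c - 2*exp(c*k)/k


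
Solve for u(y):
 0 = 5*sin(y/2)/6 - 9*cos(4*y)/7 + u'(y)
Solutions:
 u(y) = C1 + 9*sin(4*y)/28 + 5*cos(y/2)/3


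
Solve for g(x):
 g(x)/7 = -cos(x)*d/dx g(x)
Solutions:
 g(x) = C1*(sin(x) - 1)^(1/14)/(sin(x) + 1)^(1/14)


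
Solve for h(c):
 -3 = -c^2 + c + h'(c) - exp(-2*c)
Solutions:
 h(c) = C1 + c^3/3 - c^2/2 - 3*c - exp(-2*c)/2


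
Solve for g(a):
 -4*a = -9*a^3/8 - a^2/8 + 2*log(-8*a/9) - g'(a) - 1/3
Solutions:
 g(a) = C1 - 9*a^4/32 - a^3/24 + 2*a^2 + 2*a*log(-a) + a*(-4*log(3) - 7/3 + 6*log(2))


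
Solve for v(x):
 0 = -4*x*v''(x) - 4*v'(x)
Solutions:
 v(x) = C1 + C2*log(x)


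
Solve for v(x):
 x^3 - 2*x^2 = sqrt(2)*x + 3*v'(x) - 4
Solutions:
 v(x) = C1 + x^4/12 - 2*x^3/9 - sqrt(2)*x^2/6 + 4*x/3


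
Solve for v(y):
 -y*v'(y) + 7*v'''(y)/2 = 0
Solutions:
 v(y) = C1 + Integral(C2*airyai(2^(1/3)*7^(2/3)*y/7) + C3*airybi(2^(1/3)*7^(2/3)*y/7), y)


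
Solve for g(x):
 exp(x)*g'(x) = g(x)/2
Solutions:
 g(x) = C1*exp(-exp(-x)/2)


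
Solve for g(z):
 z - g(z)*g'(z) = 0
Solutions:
 g(z) = -sqrt(C1 + z^2)
 g(z) = sqrt(C1 + z^2)


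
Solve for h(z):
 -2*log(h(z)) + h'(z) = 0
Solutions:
 li(h(z)) = C1 + 2*z


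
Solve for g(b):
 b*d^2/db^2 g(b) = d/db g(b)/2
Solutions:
 g(b) = C1 + C2*b^(3/2)


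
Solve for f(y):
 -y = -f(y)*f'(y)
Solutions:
 f(y) = -sqrt(C1 + y^2)
 f(y) = sqrt(C1 + y^2)


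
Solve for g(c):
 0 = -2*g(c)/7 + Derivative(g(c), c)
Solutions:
 g(c) = C1*exp(2*c/7)


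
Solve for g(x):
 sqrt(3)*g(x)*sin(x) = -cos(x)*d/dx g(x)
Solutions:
 g(x) = C1*cos(x)^(sqrt(3))


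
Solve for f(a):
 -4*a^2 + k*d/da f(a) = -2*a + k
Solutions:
 f(a) = C1 + 4*a^3/(3*k) - a^2/k + a


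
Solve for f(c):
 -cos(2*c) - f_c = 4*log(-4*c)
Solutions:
 f(c) = C1 - 4*c*log(-c) - 8*c*log(2) + 4*c - sin(2*c)/2


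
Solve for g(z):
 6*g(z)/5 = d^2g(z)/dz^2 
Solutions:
 g(z) = C1*exp(-sqrt(30)*z/5) + C2*exp(sqrt(30)*z/5)


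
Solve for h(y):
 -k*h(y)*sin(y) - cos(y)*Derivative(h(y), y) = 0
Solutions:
 h(y) = C1*exp(k*log(cos(y)))


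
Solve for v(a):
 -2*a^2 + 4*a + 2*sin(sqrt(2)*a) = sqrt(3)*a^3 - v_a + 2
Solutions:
 v(a) = C1 + sqrt(3)*a^4/4 + 2*a^3/3 - 2*a^2 + 2*a + sqrt(2)*cos(sqrt(2)*a)


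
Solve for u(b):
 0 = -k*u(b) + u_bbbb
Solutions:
 u(b) = C1*exp(-b*k^(1/4)) + C2*exp(b*k^(1/4)) + C3*exp(-I*b*k^(1/4)) + C4*exp(I*b*k^(1/4))


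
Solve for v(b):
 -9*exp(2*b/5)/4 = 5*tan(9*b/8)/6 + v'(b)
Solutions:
 v(b) = C1 - 45*exp(2*b/5)/8 + 20*log(cos(9*b/8))/27


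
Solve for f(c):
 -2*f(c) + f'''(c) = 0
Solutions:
 f(c) = C3*exp(2^(1/3)*c) + (C1*sin(2^(1/3)*sqrt(3)*c/2) + C2*cos(2^(1/3)*sqrt(3)*c/2))*exp(-2^(1/3)*c/2)


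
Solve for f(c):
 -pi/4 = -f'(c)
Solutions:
 f(c) = C1 + pi*c/4


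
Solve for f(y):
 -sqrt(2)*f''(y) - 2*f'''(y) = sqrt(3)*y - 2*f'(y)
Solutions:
 f(y) = C1 + C2*exp(-sqrt(2)*y) + C3*exp(sqrt(2)*y/2) + sqrt(3)*y^2/4 + sqrt(6)*y/4


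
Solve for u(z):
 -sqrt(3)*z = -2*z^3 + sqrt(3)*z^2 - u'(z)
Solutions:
 u(z) = C1 - z^4/2 + sqrt(3)*z^3/3 + sqrt(3)*z^2/2


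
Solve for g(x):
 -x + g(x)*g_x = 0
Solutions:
 g(x) = -sqrt(C1 + x^2)
 g(x) = sqrt(C1 + x^2)


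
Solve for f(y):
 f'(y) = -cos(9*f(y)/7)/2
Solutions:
 y/2 - 7*log(sin(9*f(y)/7) - 1)/18 + 7*log(sin(9*f(y)/7) + 1)/18 = C1


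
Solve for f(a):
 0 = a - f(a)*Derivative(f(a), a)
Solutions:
 f(a) = -sqrt(C1 + a^2)
 f(a) = sqrt(C1 + a^2)


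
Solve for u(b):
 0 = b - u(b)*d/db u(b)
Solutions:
 u(b) = -sqrt(C1 + b^2)
 u(b) = sqrt(C1 + b^2)


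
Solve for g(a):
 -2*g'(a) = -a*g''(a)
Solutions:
 g(a) = C1 + C2*a^3


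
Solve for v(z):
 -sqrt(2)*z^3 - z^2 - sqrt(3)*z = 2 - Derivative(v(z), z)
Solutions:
 v(z) = C1 + sqrt(2)*z^4/4 + z^3/3 + sqrt(3)*z^2/2 + 2*z


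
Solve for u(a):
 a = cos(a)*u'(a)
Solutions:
 u(a) = C1 + Integral(a/cos(a), a)


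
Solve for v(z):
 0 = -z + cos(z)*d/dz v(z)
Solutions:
 v(z) = C1 + Integral(z/cos(z), z)


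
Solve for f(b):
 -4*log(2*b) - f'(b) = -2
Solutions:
 f(b) = C1 - 4*b*log(b) - b*log(16) + 6*b


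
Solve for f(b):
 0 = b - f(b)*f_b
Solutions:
 f(b) = -sqrt(C1 + b^2)
 f(b) = sqrt(C1 + b^2)


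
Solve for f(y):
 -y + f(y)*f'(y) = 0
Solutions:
 f(y) = -sqrt(C1 + y^2)
 f(y) = sqrt(C1 + y^2)


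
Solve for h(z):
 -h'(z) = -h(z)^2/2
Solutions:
 h(z) = -2/(C1 + z)


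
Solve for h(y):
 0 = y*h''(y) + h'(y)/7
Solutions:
 h(y) = C1 + C2*y^(6/7)


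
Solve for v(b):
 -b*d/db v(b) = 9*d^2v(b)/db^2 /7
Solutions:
 v(b) = C1 + C2*erf(sqrt(14)*b/6)


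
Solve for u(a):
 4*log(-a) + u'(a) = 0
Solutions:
 u(a) = C1 - 4*a*log(-a) + 4*a


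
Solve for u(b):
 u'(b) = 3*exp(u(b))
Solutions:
 u(b) = log(-1/(C1 + 3*b))


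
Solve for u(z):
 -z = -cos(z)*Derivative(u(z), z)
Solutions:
 u(z) = C1 + Integral(z/cos(z), z)


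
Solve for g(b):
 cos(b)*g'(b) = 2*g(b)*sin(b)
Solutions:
 g(b) = C1/cos(b)^2


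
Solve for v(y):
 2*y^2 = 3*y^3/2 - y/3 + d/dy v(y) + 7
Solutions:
 v(y) = C1 - 3*y^4/8 + 2*y^3/3 + y^2/6 - 7*y


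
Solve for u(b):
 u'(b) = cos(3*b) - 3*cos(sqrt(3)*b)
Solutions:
 u(b) = C1 + sin(3*b)/3 - sqrt(3)*sin(sqrt(3)*b)


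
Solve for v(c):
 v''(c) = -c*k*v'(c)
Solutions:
 v(c) = Piecewise((-sqrt(2)*sqrt(pi)*C1*erf(sqrt(2)*c*sqrt(k)/2)/(2*sqrt(k)) - C2, (k > 0) | (k < 0)), (-C1*c - C2, True))


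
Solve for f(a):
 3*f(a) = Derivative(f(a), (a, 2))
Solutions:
 f(a) = C1*exp(-sqrt(3)*a) + C2*exp(sqrt(3)*a)


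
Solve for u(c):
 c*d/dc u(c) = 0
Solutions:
 u(c) = C1


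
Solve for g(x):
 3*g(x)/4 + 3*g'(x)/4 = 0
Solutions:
 g(x) = C1*exp(-x)


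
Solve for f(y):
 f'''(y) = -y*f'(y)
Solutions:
 f(y) = C1 + Integral(C2*airyai(-y) + C3*airybi(-y), y)


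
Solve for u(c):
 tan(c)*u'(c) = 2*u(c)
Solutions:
 u(c) = C1*sin(c)^2


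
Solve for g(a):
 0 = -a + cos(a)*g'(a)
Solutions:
 g(a) = C1 + Integral(a/cos(a), a)


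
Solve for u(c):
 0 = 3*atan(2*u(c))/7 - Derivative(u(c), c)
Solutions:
 Integral(1/atan(2*_y), (_y, u(c))) = C1 + 3*c/7


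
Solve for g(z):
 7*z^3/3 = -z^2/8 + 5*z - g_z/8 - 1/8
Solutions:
 g(z) = C1 - 14*z^4/3 - z^3/3 + 20*z^2 - z


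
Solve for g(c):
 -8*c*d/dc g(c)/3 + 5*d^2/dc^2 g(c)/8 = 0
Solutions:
 g(c) = C1 + C2*erfi(4*sqrt(30)*c/15)


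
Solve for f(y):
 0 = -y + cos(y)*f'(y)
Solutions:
 f(y) = C1 + Integral(y/cos(y), y)


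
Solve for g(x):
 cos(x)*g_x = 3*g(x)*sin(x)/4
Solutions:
 g(x) = C1/cos(x)^(3/4)


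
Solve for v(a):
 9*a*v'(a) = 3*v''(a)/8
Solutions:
 v(a) = C1 + C2*erfi(2*sqrt(3)*a)


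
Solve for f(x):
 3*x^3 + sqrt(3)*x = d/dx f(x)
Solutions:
 f(x) = C1 + 3*x^4/4 + sqrt(3)*x^2/2


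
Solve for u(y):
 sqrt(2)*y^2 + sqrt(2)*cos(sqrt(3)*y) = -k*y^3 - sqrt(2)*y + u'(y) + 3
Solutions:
 u(y) = C1 + k*y^4/4 + sqrt(2)*y^3/3 + sqrt(2)*y^2/2 - 3*y + sqrt(6)*sin(sqrt(3)*y)/3


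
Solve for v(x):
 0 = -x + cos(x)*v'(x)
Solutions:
 v(x) = C1 + Integral(x/cos(x), x)


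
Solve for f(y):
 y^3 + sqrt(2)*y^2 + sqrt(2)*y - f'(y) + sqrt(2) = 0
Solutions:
 f(y) = C1 + y^4/4 + sqrt(2)*y^3/3 + sqrt(2)*y^2/2 + sqrt(2)*y


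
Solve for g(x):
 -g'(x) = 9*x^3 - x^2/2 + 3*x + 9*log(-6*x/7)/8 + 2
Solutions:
 g(x) = C1 - 9*x^4/4 + x^3/6 - 3*x^2/2 - 9*x*log(-x)/8 + x*(-9*log(6) - 7 + 9*log(7))/8


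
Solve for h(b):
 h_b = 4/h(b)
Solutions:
 h(b) = -sqrt(C1 + 8*b)
 h(b) = sqrt(C1 + 8*b)


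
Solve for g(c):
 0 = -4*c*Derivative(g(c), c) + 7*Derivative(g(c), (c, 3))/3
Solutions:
 g(c) = C1 + Integral(C2*airyai(12^(1/3)*7^(2/3)*c/7) + C3*airybi(12^(1/3)*7^(2/3)*c/7), c)


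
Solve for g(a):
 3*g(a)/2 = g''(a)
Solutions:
 g(a) = C1*exp(-sqrt(6)*a/2) + C2*exp(sqrt(6)*a/2)


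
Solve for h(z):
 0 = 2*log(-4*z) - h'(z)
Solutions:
 h(z) = C1 + 2*z*log(-z) + 2*z*(-1 + 2*log(2))


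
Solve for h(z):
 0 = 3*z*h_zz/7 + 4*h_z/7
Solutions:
 h(z) = C1 + C2/z^(1/3)


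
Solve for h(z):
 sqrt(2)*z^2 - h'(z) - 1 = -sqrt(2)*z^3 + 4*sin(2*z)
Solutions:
 h(z) = C1 + sqrt(2)*z^4/4 + sqrt(2)*z^3/3 - z + 2*cos(2*z)


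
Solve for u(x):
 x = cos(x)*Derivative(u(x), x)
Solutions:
 u(x) = C1 + Integral(x/cos(x), x)


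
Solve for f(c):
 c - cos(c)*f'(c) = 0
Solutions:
 f(c) = C1 + Integral(c/cos(c), c)


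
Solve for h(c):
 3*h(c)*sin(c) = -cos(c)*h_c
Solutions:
 h(c) = C1*cos(c)^3


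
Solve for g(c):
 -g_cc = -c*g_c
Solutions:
 g(c) = C1 + C2*erfi(sqrt(2)*c/2)


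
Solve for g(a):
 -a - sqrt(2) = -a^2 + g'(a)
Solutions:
 g(a) = C1 + a^3/3 - a^2/2 - sqrt(2)*a


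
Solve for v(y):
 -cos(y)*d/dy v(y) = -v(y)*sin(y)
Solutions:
 v(y) = C1/cos(y)


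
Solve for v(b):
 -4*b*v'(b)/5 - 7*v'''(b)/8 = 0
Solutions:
 v(b) = C1 + Integral(C2*airyai(-2*70^(2/3)*b/35) + C3*airybi(-2*70^(2/3)*b/35), b)


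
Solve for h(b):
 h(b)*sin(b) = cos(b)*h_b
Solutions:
 h(b) = C1/cos(b)


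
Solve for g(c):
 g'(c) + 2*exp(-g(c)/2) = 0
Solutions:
 g(c) = 2*log(C1 - c)


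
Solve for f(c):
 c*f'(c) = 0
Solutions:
 f(c) = C1


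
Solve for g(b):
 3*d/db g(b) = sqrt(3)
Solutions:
 g(b) = C1 + sqrt(3)*b/3


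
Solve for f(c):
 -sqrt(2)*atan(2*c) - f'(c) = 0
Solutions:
 f(c) = C1 - sqrt(2)*(c*atan(2*c) - log(4*c^2 + 1)/4)


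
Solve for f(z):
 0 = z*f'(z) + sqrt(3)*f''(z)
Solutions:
 f(z) = C1 + C2*erf(sqrt(2)*3^(3/4)*z/6)


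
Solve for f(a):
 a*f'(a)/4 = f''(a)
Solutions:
 f(a) = C1 + C2*erfi(sqrt(2)*a/4)


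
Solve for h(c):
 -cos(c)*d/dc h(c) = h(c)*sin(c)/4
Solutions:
 h(c) = C1*cos(c)^(1/4)


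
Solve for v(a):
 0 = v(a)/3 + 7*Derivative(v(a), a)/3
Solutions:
 v(a) = C1*exp(-a/7)


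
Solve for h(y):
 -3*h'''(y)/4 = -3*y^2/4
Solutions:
 h(y) = C1 + C2*y + C3*y^2 + y^5/60


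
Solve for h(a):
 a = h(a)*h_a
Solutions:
 h(a) = -sqrt(C1 + a^2)
 h(a) = sqrt(C1 + a^2)


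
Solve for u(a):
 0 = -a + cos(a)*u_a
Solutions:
 u(a) = C1 + Integral(a/cos(a), a)


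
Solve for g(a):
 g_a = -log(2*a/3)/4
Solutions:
 g(a) = C1 - a*log(a)/4 - a*log(2)/4 + a/4 + a*log(3)/4


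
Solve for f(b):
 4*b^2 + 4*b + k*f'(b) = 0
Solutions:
 f(b) = C1 - 4*b^3/(3*k) - 2*b^2/k


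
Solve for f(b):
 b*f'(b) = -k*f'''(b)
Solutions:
 f(b) = C1 + Integral(C2*airyai(b*(-1/k)^(1/3)) + C3*airybi(b*(-1/k)^(1/3)), b)


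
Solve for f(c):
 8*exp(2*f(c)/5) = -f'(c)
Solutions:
 f(c) = 5*log(-sqrt(-1/(C1 - 8*c))) - 5*log(2) + 5*log(10)/2
 f(c) = 5*log(-1/(C1 - 8*c))/2 - 5*log(2) + 5*log(10)/2


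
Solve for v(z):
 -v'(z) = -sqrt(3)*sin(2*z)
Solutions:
 v(z) = C1 - sqrt(3)*cos(2*z)/2


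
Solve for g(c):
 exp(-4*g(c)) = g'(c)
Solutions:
 g(c) = log(-I*(C1 + 4*c)^(1/4))
 g(c) = log(I*(C1 + 4*c)^(1/4))
 g(c) = log(-(C1 + 4*c)^(1/4))
 g(c) = log(C1 + 4*c)/4


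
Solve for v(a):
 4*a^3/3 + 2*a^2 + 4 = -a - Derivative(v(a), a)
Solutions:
 v(a) = C1 - a^4/3 - 2*a^3/3 - a^2/2 - 4*a


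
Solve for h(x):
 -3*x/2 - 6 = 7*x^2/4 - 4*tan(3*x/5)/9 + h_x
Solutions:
 h(x) = C1 - 7*x^3/12 - 3*x^2/4 - 6*x - 20*log(cos(3*x/5))/27


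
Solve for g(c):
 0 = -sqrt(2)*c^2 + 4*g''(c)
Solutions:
 g(c) = C1 + C2*c + sqrt(2)*c^4/48


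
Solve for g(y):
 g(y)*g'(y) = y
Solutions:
 g(y) = -sqrt(C1 + y^2)
 g(y) = sqrt(C1 + y^2)


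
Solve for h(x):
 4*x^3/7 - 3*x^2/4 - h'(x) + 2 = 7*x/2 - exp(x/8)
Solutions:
 h(x) = C1 + x^4/7 - x^3/4 - 7*x^2/4 + 2*x + 8*exp(x/8)


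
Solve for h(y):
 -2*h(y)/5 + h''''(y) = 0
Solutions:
 h(y) = C1*exp(-2^(1/4)*5^(3/4)*y/5) + C2*exp(2^(1/4)*5^(3/4)*y/5) + C3*sin(2^(1/4)*5^(3/4)*y/5) + C4*cos(2^(1/4)*5^(3/4)*y/5)


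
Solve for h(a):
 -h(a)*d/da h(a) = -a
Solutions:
 h(a) = -sqrt(C1 + a^2)
 h(a) = sqrt(C1 + a^2)


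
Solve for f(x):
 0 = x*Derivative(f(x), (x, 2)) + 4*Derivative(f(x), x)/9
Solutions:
 f(x) = C1 + C2*x^(5/9)


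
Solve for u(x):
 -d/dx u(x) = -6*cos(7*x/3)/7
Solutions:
 u(x) = C1 + 18*sin(7*x/3)/49


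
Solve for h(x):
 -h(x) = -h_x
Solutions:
 h(x) = C1*exp(x)


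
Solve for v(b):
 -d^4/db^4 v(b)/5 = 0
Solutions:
 v(b) = C1 + C2*b + C3*b^2 + C4*b^3


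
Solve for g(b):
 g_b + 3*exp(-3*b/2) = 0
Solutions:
 g(b) = C1 + 2*exp(-3*b/2)


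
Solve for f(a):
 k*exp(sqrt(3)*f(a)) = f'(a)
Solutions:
 f(a) = sqrt(3)*(2*log(-1/(C1 + a*k)) - log(3))/6


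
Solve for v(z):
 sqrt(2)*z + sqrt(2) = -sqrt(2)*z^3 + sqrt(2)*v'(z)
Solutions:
 v(z) = C1 + z^4/4 + z^2/2 + z


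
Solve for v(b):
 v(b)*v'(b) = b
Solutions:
 v(b) = -sqrt(C1 + b^2)
 v(b) = sqrt(C1 + b^2)


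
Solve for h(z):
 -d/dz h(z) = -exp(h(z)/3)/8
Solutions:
 h(z) = 3*log(-1/(C1 + z)) + 3*log(24)


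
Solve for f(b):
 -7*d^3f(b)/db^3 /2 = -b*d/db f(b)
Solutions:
 f(b) = C1 + Integral(C2*airyai(2^(1/3)*7^(2/3)*b/7) + C3*airybi(2^(1/3)*7^(2/3)*b/7), b)


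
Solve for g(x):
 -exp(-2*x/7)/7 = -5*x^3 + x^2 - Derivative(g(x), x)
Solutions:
 g(x) = C1 - 5*x^4/4 + x^3/3 - exp(-2*x/7)/2


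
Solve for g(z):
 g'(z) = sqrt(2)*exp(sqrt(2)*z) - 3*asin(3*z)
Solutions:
 g(z) = C1 - 3*z*asin(3*z) - sqrt(1 - 9*z^2) + exp(sqrt(2)*z)


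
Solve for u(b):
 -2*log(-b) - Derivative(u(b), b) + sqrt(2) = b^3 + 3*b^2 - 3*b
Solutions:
 u(b) = C1 - b^4/4 - b^3 + 3*b^2/2 - 2*b*log(-b) + b*(sqrt(2) + 2)


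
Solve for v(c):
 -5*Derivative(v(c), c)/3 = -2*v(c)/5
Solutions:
 v(c) = C1*exp(6*c/25)


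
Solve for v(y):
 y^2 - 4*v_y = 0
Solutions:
 v(y) = C1 + y^3/12


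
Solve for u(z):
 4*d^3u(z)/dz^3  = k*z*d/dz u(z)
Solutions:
 u(z) = C1 + Integral(C2*airyai(2^(1/3)*k^(1/3)*z/2) + C3*airybi(2^(1/3)*k^(1/3)*z/2), z)


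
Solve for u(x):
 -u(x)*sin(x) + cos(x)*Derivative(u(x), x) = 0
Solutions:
 u(x) = C1/cos(x)


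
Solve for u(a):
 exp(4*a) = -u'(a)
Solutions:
 u(a) = C1 - exp(4*a)/4


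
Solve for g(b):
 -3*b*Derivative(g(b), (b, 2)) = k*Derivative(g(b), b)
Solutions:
 g(b) = C1 + b^(1 - re(k)/3)*(C2*sin(log(b)*Abs(im(k))/3) + C3*cos(log(b)*im(k)/3))
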